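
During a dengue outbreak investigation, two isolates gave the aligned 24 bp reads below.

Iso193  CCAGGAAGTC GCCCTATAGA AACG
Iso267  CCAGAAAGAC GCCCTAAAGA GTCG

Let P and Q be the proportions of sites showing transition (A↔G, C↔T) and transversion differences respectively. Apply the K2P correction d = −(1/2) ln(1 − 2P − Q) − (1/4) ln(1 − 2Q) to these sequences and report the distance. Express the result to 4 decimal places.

The sequences differ at positions 5 (G/A, transition), 9 (T/A, transversion), 17 (T/A, transversion), 21 (A/G, transition), 22 (A/T, transversion).
Of the 5 differences, 2 transitions and 3 transversions over 24 sites: P = 2/24 = 0.083333, Q = 3/24 = 0.125000.
d = −0.5·ln(0.708334) − 0.25·ln(0.750000) = −0.5·(-0.344840) − 0.25·(-0.287682) = 0.2443.

0.2443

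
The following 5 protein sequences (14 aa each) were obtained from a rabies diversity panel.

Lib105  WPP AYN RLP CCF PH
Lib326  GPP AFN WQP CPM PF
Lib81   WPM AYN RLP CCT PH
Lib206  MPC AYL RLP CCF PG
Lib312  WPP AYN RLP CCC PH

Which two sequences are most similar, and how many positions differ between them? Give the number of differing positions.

Pairwise Hamming distances:
  Lib105 vs Lib326: 7
  Lib105 vs Lib81: 2
  Lib105 vs Lib206: 4
  Lib105 vs Lib312: 1
  Lib326 vs Lib81: 8
  Lib326 vs Lib206: 9
  Lib326 vs Lib312: 7
  Lib81 vs Lib206: 5
  Lib81 vs Lib312: 2
  Lib206 vs Lib312: 5
The smallest is 1, between Lib105 and Lib312.

1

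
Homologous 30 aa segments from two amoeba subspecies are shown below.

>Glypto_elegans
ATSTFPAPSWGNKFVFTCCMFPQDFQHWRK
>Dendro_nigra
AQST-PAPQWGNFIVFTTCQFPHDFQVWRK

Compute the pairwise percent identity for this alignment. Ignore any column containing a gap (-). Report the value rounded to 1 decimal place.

Excluding the 1 gap column leaves 29 comparable sites.
Differing sites — 2:T/Q; 9:S/Q; 13:K/F; 14:F/I; 18:C/T; 20:M/Q; 23:Q/H; 27:H/V.
21 of the 29 comparable sites match, so the percent identity is 21/29 × 100 = 72.4%.

72.4%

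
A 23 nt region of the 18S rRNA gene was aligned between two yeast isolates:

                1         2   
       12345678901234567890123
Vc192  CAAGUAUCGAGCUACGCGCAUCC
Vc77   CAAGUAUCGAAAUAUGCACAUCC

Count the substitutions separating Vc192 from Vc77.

Mismatches occur at site 11 (G/A), site 12 (C/A), site 15 (C/U), site 18 (G/A).
That gives 4 mismatches out of 23 aligned sites, so the Hamming distance is 4.

4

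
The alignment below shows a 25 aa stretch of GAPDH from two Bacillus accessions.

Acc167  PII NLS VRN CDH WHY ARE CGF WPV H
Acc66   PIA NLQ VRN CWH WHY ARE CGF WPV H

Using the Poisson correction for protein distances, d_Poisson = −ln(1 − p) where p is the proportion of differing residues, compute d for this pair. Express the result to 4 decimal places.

Mismatches occur at site 3 (I/A), site 6 (S/Q), site 11 (D/W).
p = 3/25 = 0.120000.
d = −ln(1 − 0.120000) = −ln(0.880000) = 0.1278.

0.1278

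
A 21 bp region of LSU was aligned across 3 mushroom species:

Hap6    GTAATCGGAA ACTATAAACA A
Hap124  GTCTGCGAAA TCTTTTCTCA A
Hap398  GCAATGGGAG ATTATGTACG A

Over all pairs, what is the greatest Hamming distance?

14

Pairwise Hamming distances:
  Hap6 vs Hap124: 9
  Hap6 vs Hap398: 7
  Hap124 vs Hap398: 14
The largest is 14, between Hap124 and Hap398.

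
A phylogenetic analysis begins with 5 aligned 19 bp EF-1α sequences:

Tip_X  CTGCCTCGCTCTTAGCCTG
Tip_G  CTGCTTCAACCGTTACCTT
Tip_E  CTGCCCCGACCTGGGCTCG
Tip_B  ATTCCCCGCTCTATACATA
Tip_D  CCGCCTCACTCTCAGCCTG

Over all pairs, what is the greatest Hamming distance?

Pairwise Hamming distances:
  Tip_X vs Tip_G: 8
  Tip_X vs Tip_E: 7
  Tip_X vs Tip_B: 8
  Tip_X vs Tip_D: 3
  Tip_G vs Tip_E: 10
  Tip_G vs Tip_B: 11
  Tip_G vs Tip_D: 9
  Tip_E vs Tip_B: 10
  Tip_E vs Tip_D: 9
  Tip_B vs Tip_D: 10
The largest is 11, between Tip_G and Tip_B.

11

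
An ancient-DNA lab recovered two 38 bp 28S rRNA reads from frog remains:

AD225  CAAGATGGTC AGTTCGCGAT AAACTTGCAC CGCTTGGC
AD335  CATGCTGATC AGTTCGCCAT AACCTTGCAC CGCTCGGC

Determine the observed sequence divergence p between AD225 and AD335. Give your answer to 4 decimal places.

0.1579

The sequences differ at positions 3 (A/T), 5 (A/C), 8 (G/A), 18 (G/C), 23 (A/C), 35 (T/C).
There are 6 differences over 38 sites, so p = 6/38 = 0.1579.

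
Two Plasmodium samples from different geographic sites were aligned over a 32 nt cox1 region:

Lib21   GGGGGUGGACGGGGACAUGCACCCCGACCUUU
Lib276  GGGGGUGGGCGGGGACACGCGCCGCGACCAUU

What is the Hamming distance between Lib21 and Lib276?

5

Differing sites — 9:A/G; 18:U/C; 21:A/G; 24:C/G; 30:U/A.
That gives 5 mismatches out of 32 aligned sites, so the Hamming distance is 5.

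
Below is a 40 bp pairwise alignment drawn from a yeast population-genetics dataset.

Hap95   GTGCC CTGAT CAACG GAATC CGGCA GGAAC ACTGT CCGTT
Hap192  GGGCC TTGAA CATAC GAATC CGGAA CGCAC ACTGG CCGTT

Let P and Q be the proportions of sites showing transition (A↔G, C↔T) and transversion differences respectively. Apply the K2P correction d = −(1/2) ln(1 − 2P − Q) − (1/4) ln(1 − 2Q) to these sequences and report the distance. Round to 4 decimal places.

Differing sites — 2:T/G (Tv); 6:C/T (Ti); 10:T/A (Tv); 13:A/T (Tv); 14:C/A (Tv); 15:G/C (Tv); 24:C/A (Tv); 26:G/C (Tv); 28:A/C (Tv); 35:T/G (Tv).
Of the 10 differences, 1 transition and 9 transversions over 40 sites: P = 1/40 = 0.025000, Q = 9/40 = 0.225000.
d = −0.5·ln(0.725000) − 0.25·ln(0.550000) = −0.5·(-0.321584) − 0.25·(-0.597837) = 0.3103.

0.3103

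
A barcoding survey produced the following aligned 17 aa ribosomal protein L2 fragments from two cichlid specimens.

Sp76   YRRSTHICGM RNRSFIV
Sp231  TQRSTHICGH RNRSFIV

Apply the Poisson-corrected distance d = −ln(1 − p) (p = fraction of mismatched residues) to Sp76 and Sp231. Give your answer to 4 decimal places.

The sequences differ at positions 1 (Y/T), 2 (R/Q), 10 (M/H).
p = 3/17 = 0.176471.
d = −ln(1 − 0.176471) = −ln(0.823529) = 0.1942.

0.1942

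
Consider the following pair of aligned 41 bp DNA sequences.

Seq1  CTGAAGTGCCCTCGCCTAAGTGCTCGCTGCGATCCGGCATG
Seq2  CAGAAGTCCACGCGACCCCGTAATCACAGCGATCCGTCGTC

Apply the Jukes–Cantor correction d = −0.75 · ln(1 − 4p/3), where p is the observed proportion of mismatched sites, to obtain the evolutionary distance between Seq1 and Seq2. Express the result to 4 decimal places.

0.5018

Differing sites — 2:T/A; 8:G/C; 10:C/A; 12:T/G; 15:C/A; 17:T/C; 18:A/C; 19:A/C; 22:G/A; 23:C/A; 26:G/A; 28:T/A; 37:G/T; 39:A/G; 41:G/C.
p = 15/41 = 0.365854.
d = −0.75 · ln(1 − (4/3)·0.365854) = −0.75 · ln(0.512195) = −0.75 · (-0.669050) = 0.5018.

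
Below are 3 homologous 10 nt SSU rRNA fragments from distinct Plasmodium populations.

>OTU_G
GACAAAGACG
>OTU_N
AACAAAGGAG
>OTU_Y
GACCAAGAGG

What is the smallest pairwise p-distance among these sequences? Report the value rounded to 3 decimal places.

0.200

Pairwise Hamming distances:
  OTU_G vs OTU_N: 3
  OTU_G vs OTU_Y: 2
  OTU_N vs OTU_Y: 4
The smallest is 2 mismatches, between OTU_G and OTU_Y; p = 2/10 = 0.200.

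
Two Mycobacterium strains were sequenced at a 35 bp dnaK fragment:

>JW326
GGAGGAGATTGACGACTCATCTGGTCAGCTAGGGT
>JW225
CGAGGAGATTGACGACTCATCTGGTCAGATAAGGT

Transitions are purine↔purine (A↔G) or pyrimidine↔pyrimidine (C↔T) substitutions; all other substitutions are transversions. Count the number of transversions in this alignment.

The sequences differ at positions 1 (G/C, transversion), 29 (C/A, transversion), 32 (G/A, transition).
Of the 3 differences, 1 transition and 2 transversions, so the answer is 2.

2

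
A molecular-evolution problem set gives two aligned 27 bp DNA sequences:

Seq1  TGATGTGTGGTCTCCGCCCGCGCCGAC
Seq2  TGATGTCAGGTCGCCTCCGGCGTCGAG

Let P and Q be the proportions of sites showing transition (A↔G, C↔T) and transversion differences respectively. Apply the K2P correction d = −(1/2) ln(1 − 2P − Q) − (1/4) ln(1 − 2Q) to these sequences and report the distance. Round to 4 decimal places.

The sequences differ at positions 7 (G/C, transversion), 8 (T/A, transversion), 13 (T/G, transversion), 16 (G/T, transversion), 19 (C/G, transversion), 23 (C/T, transition), 27 (C/G, transversion).
Of the 7 differences, 1 transition and 6 transversions over 27 sites: P = 1/27 = 0.037037, Q = 6/27 = 0.222222.
d = −0.5·ln(0.703704) − 0.25·ln(0.555556) = −0.5·(-0.351397) − 0.25·(-0.587786) = 0.3226.

0.3226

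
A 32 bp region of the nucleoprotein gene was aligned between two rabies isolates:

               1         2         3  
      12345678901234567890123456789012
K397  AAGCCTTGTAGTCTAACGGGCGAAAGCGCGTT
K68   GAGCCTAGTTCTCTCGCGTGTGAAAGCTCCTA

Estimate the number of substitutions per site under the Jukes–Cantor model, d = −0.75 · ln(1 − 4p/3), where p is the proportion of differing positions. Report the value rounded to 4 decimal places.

Differing sites — 1:A/G; 7:T/A; 10:A/T; 11:G/C; 15:A/C; 16:A/G; 19:G/T; 21:C/T; 28:G/T; 30:G/C; 32:T/A.
p = 11/32 = 0.343750.
d = −0.75 · ln(1 − (4/3)·0.343750) = −0.75 · ln(0.541667) = −0.75 · (-0.613104) = 0.4598.

0.4598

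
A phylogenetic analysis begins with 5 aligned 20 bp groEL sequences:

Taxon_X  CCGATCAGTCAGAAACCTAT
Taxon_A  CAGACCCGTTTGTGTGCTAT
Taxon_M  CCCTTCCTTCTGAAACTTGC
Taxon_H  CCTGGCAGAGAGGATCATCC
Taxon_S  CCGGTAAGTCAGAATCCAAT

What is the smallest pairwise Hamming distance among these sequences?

Pairwise Hamming distances:
  Taxon_X vs Taxon_A: 9
  Taxon_X vs Taxon_M: 8
  Taxon_X vs Taxon_H: 10
  Taxon_X vs Taxon_S: 4
  Taxon_A vs Taxon_M: 13
  Taxon_A vs Taxon_H: 14
  Taxon_A vs Taxon_S: 11
  Taxon_M vs Taxon_H: 12
  Taxon_M vs Taxon_S: 11
  Taxon_H vs Taxon_S: 10
The smallest is 4, between Taxon_X and Taxon_S.

4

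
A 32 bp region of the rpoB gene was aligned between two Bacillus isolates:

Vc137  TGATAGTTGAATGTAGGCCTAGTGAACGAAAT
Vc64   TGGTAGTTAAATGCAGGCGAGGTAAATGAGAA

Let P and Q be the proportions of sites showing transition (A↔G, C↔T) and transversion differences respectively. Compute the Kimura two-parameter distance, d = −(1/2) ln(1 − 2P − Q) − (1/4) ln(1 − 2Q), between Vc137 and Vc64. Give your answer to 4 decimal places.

0.4308

The sequences differ at positions 3 (A/G, transition), 9 (G/A, transition), 14 (T/C, transition), 19 (C/G, transversion), 20 (T/A, transversion), 21 (A/G, transition), 24 (G/A, transition), 27 (C/T, transition), 30 (A/G, transition), 32 (T/A, transversion).
Of the 10 differences, 7 transitions and 3 transversions over 32 sites: P = 7/32 = 0.218750, Q = 3/32 = 0.093750.
d = −0.5·ln(0.468750) − 0.25·ln(0.812500) = −0.5·(-0.757686) − 0.25·(-0.207639) = 0.4308.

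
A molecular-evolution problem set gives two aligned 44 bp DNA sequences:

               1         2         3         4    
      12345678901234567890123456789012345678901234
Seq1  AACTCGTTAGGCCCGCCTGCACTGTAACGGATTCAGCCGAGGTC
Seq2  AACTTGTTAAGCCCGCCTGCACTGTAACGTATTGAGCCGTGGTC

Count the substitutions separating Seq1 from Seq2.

5

Mismatches occur at site 5 (C→T), site 10 (G→A), site 30 (G→T), site 34 (C→G), site 40 (A→T).
That gives 5 mismatches out of 44 aligned sites, so the Hamming distance is 5.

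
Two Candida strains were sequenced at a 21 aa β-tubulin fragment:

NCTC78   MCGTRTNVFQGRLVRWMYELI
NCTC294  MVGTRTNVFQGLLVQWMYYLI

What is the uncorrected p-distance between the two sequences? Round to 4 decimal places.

Mismatches occur at site 2 (C→V), site 12 (R→L), site 15 (R→Q), site 19 (E→Y).
There are 4 differences over 21 sites, so p = 4/21 = 0.1905.

0.1905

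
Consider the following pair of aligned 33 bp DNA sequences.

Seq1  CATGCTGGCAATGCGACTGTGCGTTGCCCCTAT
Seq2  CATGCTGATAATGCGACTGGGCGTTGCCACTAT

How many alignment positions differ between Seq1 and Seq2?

4

The sequences differ at positions 8 (G/A), 9 (C/T), 20 (T/G), 29 (C/A).
That gives 4 mismatches out of 33 aligned sites, so the Hamming distance is 4.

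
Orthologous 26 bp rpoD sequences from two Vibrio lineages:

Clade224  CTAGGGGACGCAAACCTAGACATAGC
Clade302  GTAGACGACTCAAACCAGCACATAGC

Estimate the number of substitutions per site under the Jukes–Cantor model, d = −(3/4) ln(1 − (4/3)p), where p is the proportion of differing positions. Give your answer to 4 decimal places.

Mismatches occur at site 1 (C→G), site 5 (G→A), site 6 (G→C), site 10 (G→T), site 17 (T→A), site 18 (A→G), site 19 (G→C).
p = 7/26 = 0.269231.
d = −0.75 · ln(1 − (4/3)·0.269231) = −0.75 · ln(0.641025) = −0.75 · (-0.444687) = 0.3335.

0.3335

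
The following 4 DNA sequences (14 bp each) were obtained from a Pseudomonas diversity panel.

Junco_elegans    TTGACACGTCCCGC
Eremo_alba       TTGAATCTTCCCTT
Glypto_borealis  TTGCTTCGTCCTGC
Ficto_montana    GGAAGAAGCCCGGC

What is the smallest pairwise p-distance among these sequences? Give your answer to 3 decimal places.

0.286

Pairwise Hamming distances:
  Junco_elegans vs Eremo_alba: 5
  Junco_elegans vs Glypto_borealis: 4
  Junco_elegans vs Ficto_montana: 7
  Eremo_alba vs Glypto_borealis: 6
  Eremo_alba vs Ficto_montana: 11
  Glypto_borealis vs Ficto_montana: 9
The smallest is 4 mismatches, between Junco_elegans and Glypto_borealis; p = 4/14 = 0.286.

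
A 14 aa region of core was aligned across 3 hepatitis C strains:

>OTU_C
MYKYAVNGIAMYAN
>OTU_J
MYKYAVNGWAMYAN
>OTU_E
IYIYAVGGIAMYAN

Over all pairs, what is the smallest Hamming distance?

1

Pairwise Hamming distances:
  OTU_C vs OTU_J: 1
  OTU_C vs OTU_E: 3
  OTU_J vs OTU_E: 4
The smallest is 1, between OTU_C and OTU_J.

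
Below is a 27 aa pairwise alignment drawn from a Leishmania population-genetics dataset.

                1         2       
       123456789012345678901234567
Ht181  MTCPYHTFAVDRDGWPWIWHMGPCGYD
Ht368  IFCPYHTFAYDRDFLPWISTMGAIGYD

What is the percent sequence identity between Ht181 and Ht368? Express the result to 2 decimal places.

Mismatches occur at site 1 (M→I), site 2 (T→F), site 10 (V→Y), site 14 (G→F), site 15 (W→L), site 19 (W→S), site 20 (H→T), site 23 (P→A), site 24 (C→I).
18 of the 27 sites match, so the percent identity is 18/27 × 100 = 66.67%.

66.67%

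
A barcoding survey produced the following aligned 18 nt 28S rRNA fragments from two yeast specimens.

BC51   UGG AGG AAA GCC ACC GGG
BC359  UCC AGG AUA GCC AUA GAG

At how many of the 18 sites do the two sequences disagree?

6

The sequences differ at positions 2 (G/C), 3 (G/C), 8 (A/U), 14 (C/U), 15 (C/A), 17 (G/A).
That gives 6 mismatches out of 18 aligned sites, so the Hamming distance is 6.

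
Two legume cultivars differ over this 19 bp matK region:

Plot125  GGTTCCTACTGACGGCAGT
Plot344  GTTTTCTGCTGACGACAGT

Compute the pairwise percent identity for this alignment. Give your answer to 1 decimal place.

78.9%

Mismatches occur at site 2 (G↔T), site 5 (C↔T), site 8 (A↔G), site 15 (G↔A).
15 of the 19 sites match, so the percent identity is 15/19 × 100 = 78.9%.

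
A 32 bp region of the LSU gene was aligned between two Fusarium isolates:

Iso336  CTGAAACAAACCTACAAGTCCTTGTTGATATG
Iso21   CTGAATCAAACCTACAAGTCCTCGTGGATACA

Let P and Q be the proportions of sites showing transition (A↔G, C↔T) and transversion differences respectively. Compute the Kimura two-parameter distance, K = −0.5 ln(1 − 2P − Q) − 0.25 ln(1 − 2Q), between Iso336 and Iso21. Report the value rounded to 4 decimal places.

Differing sites — 6:A/T (Tv); 23:T/C (Ti); 26:T/G (Tv); 31:T/C (Ti); 32:G/A (Ti).
Of the 5 differences, 3 transitions and 2 transversions over 32 sites: P = 3/32 = 0.093750, Q = 2/32 = 0.062500.
d = −0.5·ln(0.750000) − 0.25·ln(0.875000) = −0.5·(-0.287682) − 0.25·(-0.133531) = 0.1772.

0.1772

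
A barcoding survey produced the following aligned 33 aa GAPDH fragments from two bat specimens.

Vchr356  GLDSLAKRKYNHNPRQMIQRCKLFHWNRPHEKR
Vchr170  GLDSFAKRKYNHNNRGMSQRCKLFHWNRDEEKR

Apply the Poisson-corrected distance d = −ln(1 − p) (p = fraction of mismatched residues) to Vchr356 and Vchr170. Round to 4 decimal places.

The sequences differ at positions 5 (L/F), 14 (P/N), 16 (Q/G), 18 (I/S), 29 (P/D), 30 (H/E).
p = 6/33 = 0.181818.
d = −ln(1 − 0.181818) = −ln(0.818182) = 0.2007.

0.2007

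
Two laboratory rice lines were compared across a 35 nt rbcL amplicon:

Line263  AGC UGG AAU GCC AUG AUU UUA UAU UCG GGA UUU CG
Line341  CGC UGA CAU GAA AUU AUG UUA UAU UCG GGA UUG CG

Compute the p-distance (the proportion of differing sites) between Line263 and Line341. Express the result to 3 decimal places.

0.229

The sequences differ at positions 1 (A/C), 6 (G/A), 7 (A/C), 11 (C/A), 12 (C/A), 15 (G/U), 18 (U/G), 33 (U/G).
There are 8 differences over 35 sites, so p = 8/35 = 0.229.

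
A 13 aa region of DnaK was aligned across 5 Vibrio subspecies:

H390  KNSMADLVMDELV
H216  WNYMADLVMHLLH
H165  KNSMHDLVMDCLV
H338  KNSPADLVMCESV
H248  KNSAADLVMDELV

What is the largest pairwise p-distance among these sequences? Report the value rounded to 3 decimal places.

0.538

Pairwise Hamming distances:
  H390 vs H216: 5
  H390 vs H165: 2
  H390 vs H338: 3
  H390 vs H248: 1
  H216 vs H165: 6
  H216 vs H338: 7
  H216 vs H248: 6
  H165 vs H338: 5
  H165 vs H248: 3
  H338 vs H248: 3
The largest is 7 mismatches, between H216 and H338; p = 7/13 = 0.538.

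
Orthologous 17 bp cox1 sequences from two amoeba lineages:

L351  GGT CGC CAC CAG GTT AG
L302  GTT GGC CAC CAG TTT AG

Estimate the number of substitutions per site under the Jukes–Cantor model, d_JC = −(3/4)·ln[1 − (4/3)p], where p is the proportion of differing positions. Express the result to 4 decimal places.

0.2012

The sequences differ at positions 2 (G/T), 4 (C/G), 13 (G/T).
p = 3/17 = 0.176471.
d = −0.75 · ln(1 − (4/3)·0.176471) = −0.75 · ln(0.764705) = −0.75 · (-0.268265) = 0.2012.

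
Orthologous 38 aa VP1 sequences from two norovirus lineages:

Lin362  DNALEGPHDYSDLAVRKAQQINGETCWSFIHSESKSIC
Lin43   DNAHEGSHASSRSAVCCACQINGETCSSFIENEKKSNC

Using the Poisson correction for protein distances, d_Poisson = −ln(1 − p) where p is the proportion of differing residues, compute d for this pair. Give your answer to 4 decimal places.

0.4595

Mismatches occur at site 4 (L→H), site 7 (P→S), site 9 (D→A), site 10 (Y→S), site 12 (D→R), site 13 (L→S), site 16 (R→C), site 17 (K→C), site 19 (Q→C), site 27 (W→S), site 31 (H→E), site 32 (S→N), site 34 (S→K), site 37 (I→N).
p = 14/38 = 0.368421.
d = −ln(1 − 0.368421) = −ln(0.631579) = 0.4595.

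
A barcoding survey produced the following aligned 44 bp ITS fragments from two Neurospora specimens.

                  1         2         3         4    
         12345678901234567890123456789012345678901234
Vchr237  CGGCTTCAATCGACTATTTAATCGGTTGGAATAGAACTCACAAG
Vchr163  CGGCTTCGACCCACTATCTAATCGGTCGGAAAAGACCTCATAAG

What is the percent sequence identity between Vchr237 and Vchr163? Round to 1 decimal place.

81.8%

Mismatches occur at site 8 (A→G), site 10 (T→C), site 12 (G→C), site 18 (T→C), site 27 (T→C), site 32 (T→A), site 36 (A→C), site 41 (C→T).
36 of the 44 sites match, so the percent identity is 36/44 × 100 = 81.8%.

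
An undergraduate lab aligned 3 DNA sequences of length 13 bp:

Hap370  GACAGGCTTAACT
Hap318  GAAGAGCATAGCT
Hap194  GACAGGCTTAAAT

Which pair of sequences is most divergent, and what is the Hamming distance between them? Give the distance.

Pairwise Hamming distances:
  Hap370 vs Hap318: 5
  Hap370 vs Hap194: 1
  Hap318 vs Hap194: 6
The largest is 6, between Hap318 and Hap194.

6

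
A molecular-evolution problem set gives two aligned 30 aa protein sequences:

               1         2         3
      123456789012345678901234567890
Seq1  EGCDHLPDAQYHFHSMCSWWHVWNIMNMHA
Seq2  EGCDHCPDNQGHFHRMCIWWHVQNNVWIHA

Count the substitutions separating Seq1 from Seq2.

The sequences differ at positions 6 (L/C), 9 (A/N), 11 (Y/G), 15 (S/R), 18 (S/I), 23 (W/Q), 25 (I/N), 26 (M/V), 27 (N/W), 28 (M/I).
That gives 10 mismatches out of 30 aligned sites, so the Hamming distance is 10.

10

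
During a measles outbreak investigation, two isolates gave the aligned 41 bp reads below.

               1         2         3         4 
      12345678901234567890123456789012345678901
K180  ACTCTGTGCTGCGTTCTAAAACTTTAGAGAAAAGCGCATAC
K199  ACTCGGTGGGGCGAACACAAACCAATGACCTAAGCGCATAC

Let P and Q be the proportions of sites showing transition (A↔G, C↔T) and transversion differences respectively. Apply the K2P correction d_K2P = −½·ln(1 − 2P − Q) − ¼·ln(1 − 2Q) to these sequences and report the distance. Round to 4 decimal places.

Mismatches occur at site 5 (T↔G, transversion), site 9 (C↔G, transversion), site 10 (T↔G, transversion), site 14 (T↔A, transversion), site 15 (T↔A, transversion), site 17 (T↔A, transversion), site 18 (A↔C, transversion), site 23 (T↔C, transition), site 24 (T↔A, transversion), site 25 (T↔A, transversion), site 26 (A↔T, transversion), site 29 (G↔C, transversion), site 30 (A↔C, transversion), site 31 (A↔T, transversion).
Of the 14 differences, 1 transition and 13 transversions over 41 sites: P = 1/41 = 0.024390, Q = 13/41 = 0.317073.
d = −0.5·ln(0.634147) − 0.25·ln(0.365854) = −0.5·(-0.455474) − 0.25·(-1.005521) = 0.4791.

0.4791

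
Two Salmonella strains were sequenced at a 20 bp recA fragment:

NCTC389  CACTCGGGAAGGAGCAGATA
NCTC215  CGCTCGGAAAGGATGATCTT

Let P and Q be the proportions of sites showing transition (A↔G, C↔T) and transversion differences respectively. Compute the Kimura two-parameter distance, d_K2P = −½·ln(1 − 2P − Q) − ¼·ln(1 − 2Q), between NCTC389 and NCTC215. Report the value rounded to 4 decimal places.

The sequences differ at positions 2 (A/G, transition), 8 (G/A, transition), 14 (G/T, transversion), 15 (C/G, transversion), 17 (G/T, transversion), 18 (A/C, transversion), 20 (A/T, transversion).
Of the 7 differences, 2 transitions and 5 transversions over 20 sites: P = 2/20 = 0.100000, Q = 5/20 = 0.250000.
d = −0.5·ln(0.550000) − 0.25·ln(0.500000) = −0.5·(-0.597837) − 0.25·(-0.693147) = 0.4722.

0.4722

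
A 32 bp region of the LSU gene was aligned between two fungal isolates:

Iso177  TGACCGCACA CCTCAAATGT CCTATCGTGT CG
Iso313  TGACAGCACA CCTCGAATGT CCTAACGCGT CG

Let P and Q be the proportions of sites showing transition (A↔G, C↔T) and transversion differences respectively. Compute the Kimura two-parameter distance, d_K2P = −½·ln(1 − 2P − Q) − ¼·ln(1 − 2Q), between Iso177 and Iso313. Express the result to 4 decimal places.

The sequences differ at positions 5 (C/A, transversion), 15 (A/G, transition), 25 (T/A, transversion), 28 (T/C, transition).
Of the 4 differences, 2 transitions and 2 transversions over 32 sites: P = 2/32 = 0.062500, Q = 2/32 = 0.062500.
d = −0.5·ln(0.812500) − 0.25·ln(0.875000) = −0.5·(-0.207639) − 0.25·(-0.133531) = 0.1372.

0.1372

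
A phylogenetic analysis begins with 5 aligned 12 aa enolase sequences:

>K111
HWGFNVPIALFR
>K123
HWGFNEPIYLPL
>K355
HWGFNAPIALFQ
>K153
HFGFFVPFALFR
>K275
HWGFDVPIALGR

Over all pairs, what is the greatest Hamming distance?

Pairwise Hamming distances:
  K111 vs K123: 4
  K111 vs K355: 2
  K111 vs K153: 3
  K111 vs K275: 2
  K123 vs K355: 4
  K123 vs K153: 7
  K123 vs K275: 5
  K355 vs K153: 5
  K355 vs K275: 4
  K153 vs K275: 4
The largest is 7, between K123 and K153.

7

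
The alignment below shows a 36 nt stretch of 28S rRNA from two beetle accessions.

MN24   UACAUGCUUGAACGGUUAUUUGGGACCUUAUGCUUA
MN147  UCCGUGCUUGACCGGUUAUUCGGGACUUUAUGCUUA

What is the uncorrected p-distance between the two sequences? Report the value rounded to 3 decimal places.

Mismatches occur at site 2 (A/C), site 4 (A/G), site 12 (A/C), site 21 (U/C), site 27 (C/U).
There are 5 differences over 36 sites, so p = 5/36 = 0.139.

0.139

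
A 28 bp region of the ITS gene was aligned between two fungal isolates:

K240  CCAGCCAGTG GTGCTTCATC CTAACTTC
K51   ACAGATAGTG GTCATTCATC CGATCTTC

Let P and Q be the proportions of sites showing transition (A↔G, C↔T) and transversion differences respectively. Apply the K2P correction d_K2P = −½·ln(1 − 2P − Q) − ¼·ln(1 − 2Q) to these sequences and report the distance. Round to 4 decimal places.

0.3081

Differing sites — 1:C/A (Tv); 5:C/A (Tv); 6:C/T (Ti); 13:G/C (Tv); 14:C/A (Tv); 22:T/G (Tv); 24:A/T (Tv).
Of the 7 differences, 1 transition and 6 transversions over 28 sites: P = 1/28 = 0.035714, Q = 6/28 = 0.214286.
d = −0.5·ln(0.714286) − 0.25·ln(0.571428) = −0.5·(-0.336472) − 0.25·(-0.559617) = 0.3081.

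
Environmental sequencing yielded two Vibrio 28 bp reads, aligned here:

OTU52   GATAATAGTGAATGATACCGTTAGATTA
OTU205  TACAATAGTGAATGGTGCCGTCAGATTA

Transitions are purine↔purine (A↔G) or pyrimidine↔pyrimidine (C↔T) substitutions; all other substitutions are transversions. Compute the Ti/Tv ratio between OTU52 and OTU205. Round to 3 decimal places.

4.000

Mismatches occur at site 1 (G↔T, transversion), site 3 (T↔C, transition), site 15 (A↔G, transition), site 17 (A↔G, transition), site 22 (T↔C, transition).
Of the 5 differences, 4 transitions and 1 transversion, so Ti/Tv = 4/1 = 4.000.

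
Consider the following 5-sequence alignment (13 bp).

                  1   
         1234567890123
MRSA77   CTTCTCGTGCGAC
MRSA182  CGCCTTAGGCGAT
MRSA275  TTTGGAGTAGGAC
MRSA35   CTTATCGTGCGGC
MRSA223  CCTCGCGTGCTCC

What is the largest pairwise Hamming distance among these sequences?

11

Pairwise Hamming distances:
  MRSA77 vs MRSA182: 6
  MRSA77 vs MRSA275: 6
  MRSA77 vs MRSA35: 2
  MRSA77 vs MRSA223: 4
  MRSA182 vs MRSA275: 11
  MRSA182 vs MRSA35: 8
  MRSA182 vs MRSA223: 9
  MRSA275 vs MRSA35: 7
  MRSA275 vs MRSA223: 8
  MRSA35 vs MRSA223: 5
The largest is 11, between MRSA182 and MRSA275.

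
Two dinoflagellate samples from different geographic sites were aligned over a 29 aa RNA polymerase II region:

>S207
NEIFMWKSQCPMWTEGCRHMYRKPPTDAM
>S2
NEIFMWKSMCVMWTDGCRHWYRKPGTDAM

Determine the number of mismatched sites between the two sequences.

Differing sites — 9:Q/M; 11:P/V; 15:E/D; 20:M/W; 25:P/G.
That gives 5 mismatches out of 29 aligned sites, so the Hamming distance is 5.

5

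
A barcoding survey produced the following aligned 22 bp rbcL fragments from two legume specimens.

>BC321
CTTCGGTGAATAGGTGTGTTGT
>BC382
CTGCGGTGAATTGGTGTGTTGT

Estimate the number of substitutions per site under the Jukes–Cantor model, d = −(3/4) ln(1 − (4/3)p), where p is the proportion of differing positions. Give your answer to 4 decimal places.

Mismatches occur at site 3 (T↔G), site 12 (A↔T).
p = 2/22 = 0.090909.
d = −0.75 · ln(1 − (4/3)·0.090909) = −0.75 · ln(0.878788) = −0.75 · (-0.129212) = 0.0969.

0.0969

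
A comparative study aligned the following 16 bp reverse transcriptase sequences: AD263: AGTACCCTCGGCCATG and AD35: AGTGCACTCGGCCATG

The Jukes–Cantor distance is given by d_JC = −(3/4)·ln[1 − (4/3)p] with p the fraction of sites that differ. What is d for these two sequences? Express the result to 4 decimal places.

0.1367

Differing sites — 4:A/G; 6:C/A.
p = 2/16 = 0.125000.
d = −0.75 · ln(1 − (4/3)·0.125000) = −0.75 · ln(0.833333) = −0.75 · (-0.182322) = 0.1367.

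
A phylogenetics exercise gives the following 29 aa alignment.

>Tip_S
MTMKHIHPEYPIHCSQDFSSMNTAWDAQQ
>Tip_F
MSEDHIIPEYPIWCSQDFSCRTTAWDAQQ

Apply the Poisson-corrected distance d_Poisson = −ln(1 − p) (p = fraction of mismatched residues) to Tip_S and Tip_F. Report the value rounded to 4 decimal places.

0.3228

The sequences differ at positions 2 (T/S), 3 (M/E), 4 (K/D), 7 (H/I), 13 (H/W), 20 (S/C), 21 (M/R), 22 (N/T).
p = 8/29 = 0.275862.
d = −ln(1 − 0.275862) = −ln(0.724138) = 0.3228.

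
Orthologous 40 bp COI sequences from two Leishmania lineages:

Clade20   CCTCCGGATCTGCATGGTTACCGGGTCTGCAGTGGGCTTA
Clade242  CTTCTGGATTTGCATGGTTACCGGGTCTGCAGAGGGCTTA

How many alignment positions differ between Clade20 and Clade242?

The sequences differ at positions 2 (C/T), 5 (C/T), 10 (C/T), 33 (T/A).
That gives 4 mismatches out of 40 aligned sites, so the Hamming distance is 4.

4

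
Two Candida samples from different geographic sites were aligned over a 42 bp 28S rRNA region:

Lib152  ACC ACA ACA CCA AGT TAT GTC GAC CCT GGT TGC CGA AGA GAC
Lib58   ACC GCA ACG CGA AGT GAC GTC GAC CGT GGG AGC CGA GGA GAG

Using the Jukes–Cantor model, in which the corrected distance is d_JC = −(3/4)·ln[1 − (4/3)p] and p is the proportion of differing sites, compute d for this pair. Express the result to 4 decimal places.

Differing sites — 4:A/G; 9:A/G; 11:C/G; 16:T/G; 18:T/C; 26:C/G; 30:T/G; 31:T/A; 37:A/G; 42:C/G.
p = 10/42 = 0.238095.
d = −0.75 · ln(1 − (4/3)·0.238095) = −0.75 · ln(0.682540) = −0.75 · (-0.381934) = 0.2865.

0.2865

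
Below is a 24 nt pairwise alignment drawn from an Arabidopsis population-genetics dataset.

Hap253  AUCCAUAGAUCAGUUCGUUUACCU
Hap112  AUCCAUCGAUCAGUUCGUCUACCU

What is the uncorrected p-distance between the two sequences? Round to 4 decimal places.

0.0833

The sequences differ at positions 7 (A/C), 19 (U/C).
There are 2 differences over 24 sites, so p = 2/24 = 0.0833.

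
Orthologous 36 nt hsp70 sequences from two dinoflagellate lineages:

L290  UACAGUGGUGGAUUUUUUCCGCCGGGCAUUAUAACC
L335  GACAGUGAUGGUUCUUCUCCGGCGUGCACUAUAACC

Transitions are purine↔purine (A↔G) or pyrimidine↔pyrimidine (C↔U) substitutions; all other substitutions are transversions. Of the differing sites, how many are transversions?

Mismatches occur at site 1 (U/G, transversion), site 8 (G/A, transition), site 12 (A/U, transversion), site 14 (U/C, transition), site 17 (U/C, transition), site 22 (C/G, transversion), site 25 (G/U, transversion), site 29 (U/C, transition).
Of the 8 differences, 4 transitions and 4 transversions, so the answer is 4.

4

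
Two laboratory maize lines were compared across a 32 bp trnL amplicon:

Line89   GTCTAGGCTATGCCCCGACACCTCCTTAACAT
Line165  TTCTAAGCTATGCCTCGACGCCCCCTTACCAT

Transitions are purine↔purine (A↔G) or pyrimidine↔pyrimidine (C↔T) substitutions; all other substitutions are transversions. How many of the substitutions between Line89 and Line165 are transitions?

4

Mismatches occur at site 1 (G→T, transversion), site 6 (G→A, transition), site 15 (C→T, transition), site 20 (A→G, transition), site 23 (T→C, transition), site 29 (A→C, transversion).
Of the 6 differences, 4 transitions and 2 transversions, so the answer is 4.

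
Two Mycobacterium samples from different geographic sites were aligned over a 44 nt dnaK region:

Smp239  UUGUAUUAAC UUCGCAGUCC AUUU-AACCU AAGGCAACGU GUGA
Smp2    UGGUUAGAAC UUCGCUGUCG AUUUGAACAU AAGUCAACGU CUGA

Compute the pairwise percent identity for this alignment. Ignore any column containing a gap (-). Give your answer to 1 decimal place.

Excluding the 1 gap column leaves 43 comparable sites.
Differing sites — 2:U/G; 5:A/U; 6:U/A; 7:U/G; 16:A/U; 20:C/G; 29:C/A; 34:G/U; 41:G/C.
34 of the 43 comparable sites match, so the percent identity is 34/43 × 100 = 79.1%.

79.1%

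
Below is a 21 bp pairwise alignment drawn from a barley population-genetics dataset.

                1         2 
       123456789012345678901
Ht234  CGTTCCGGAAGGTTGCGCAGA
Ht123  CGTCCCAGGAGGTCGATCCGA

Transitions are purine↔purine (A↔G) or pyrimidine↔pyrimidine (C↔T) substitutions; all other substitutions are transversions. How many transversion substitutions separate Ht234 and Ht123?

The sequences differ at positions 4 (T/C, transition), 7 (G/A, transition), 9 (A/G, transition), 14 (T/C, transition), 16 (C/A, transversion), 17 (G/T, transversion), 19 (A/C, transversion).
Of the 7 differences, 4 transitions and 3 transversions, so the answer is 3.

3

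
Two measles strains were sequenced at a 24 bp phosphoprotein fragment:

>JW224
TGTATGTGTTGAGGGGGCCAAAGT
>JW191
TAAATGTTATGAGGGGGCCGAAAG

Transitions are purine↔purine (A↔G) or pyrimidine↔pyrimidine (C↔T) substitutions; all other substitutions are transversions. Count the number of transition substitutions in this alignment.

3

The sequences differ at positions 2 (G/A, transition), 3 (T/A, transversion), 8 (G/T, transversion), 9 (T/A, transversion), 20 (A/G, transition), 23 (G/A, transition), 24 (T/G, transversion).
Of the 7 differences, 3 transitions and 4 transversions, so the answer is 3.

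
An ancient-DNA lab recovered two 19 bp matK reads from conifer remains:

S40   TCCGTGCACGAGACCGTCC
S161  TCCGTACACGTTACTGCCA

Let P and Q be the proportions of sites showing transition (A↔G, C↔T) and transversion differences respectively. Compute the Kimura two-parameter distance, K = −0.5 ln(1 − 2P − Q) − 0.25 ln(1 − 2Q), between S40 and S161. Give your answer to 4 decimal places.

0.4158

The sequences differ at positions 6 (G/A, transition), 11 (A/T, transversion), 12 (G/T, transversion), 15 (C/T, transition), 17 (T/C, transition), 19 (C/A, transversion).
Of the 6 differences, 3 transitions and 3 transversions over 19 sites: P = 3/19 = 0.157895, Q = 3/19 = 0.157895.
d = −0.5·ln(0.526315) − 0.25·ln(0.684210) = −0.5·(-0.641855) − 0.25·(-0.379490) = 0.4158.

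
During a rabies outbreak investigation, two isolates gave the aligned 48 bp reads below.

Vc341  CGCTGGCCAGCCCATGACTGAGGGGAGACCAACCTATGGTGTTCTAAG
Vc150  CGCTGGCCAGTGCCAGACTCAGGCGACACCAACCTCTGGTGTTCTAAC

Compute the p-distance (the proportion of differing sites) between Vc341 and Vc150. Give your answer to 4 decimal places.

0.1875

Differing sites — 11:C/T; 12:C/G; 14:A/C; 15:T/A; 20:G/C; 24:G/C; 27:G/C; 36:A/C; 48:G/C.
There are 9 differences over 48 sites, so p = 9/48 = 0.1875.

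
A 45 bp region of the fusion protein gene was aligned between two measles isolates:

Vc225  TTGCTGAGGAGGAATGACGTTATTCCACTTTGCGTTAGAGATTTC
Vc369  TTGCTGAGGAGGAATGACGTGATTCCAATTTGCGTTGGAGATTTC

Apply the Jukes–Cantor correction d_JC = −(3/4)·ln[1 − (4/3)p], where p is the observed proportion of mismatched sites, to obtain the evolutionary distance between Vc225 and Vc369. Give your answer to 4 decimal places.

0.0698

The sequences differ at positions 21 (T/G), 28 (C/A), 37 (A/G).
p = 3/45 = 0.066667.
d = −0.75 · ln(1 − (4/3)·0.066667) = −0.75 · ln(0.911111) = −0.75 · (-0.093091) = 0.0698.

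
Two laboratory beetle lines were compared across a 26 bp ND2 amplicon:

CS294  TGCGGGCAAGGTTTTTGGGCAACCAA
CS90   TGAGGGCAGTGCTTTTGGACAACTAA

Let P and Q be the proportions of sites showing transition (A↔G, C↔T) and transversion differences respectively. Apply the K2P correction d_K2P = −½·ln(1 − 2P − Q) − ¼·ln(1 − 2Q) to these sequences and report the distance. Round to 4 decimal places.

The sequences differ at positions 3 (C/A, transversion), 9 (A/G, transition), 10 (G/T, transversion), 12 (T/C, transition), 19 (G/A, transition), 24 (C/T, transition).
Of the 6 differences, 4 transitions and 2 transversions over 26 sites: P = 4/26 = 0.153846, Q = 2/26 = 0.076923.
d = −0.5·ln(0.615385) − 0.25·ln(0.846154) = −0.5·(-0.485507) − 0.25·(-0.167054) = 0.2845.

0.2845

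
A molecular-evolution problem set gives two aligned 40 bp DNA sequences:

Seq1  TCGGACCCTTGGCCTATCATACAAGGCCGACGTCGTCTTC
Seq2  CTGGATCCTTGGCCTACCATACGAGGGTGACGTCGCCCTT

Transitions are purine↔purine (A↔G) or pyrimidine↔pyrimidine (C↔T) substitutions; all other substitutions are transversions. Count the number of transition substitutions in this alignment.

9

Differing sites — 1:T/C (Ti); 2:C/T (Ti); 6:C/T (Ti); 17:T/C (Ti); 23:A/G (Ti); 27:C/G (Tv); 28:C/T (Ti); 36:T/C (Ti); 38:T/C (Ti); 40:C/T (Ti).
Of the 10 differences, 9 transitions and 1 transversion, so the answer is 9.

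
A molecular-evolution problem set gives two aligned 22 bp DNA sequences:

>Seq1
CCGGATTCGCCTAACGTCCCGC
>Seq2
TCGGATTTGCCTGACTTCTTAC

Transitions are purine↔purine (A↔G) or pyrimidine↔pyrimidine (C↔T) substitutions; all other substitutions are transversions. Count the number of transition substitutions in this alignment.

6

Mismatches occur at site 1 (C/T, transition), site 8 (C/T, transition), site 13 (A/G, transition), site 16 (G/T, transversion), site 19 (C/T, transition), site 20 (C/T, transition), site 21 (G/A, transition).
Of the 7 differences, 6 transitions and 1 transversion, so the answer is 6.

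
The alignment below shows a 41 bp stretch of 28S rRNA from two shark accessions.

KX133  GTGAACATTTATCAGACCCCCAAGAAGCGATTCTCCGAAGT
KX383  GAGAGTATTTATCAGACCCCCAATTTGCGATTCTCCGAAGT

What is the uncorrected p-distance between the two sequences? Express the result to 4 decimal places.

Mismatches occur at site 2 (T→A), site 5 (A→G), site 6 (C→T), site 24 (G→T), site 25 (A→T), site 26 (A→T).
There are 6 differences over 41 sites, so p = 6/41 = 0.1463.

0.1463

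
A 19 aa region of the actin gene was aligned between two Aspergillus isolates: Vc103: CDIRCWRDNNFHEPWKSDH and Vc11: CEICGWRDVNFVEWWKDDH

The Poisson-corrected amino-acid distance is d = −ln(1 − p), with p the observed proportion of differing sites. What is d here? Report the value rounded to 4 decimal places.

The sequences differ at positions 2 (D/E), 4 (R/C), 5 (C/G), 9 (N/V), 12 (H/V), 14 (P/W), 17 (S/D).
p = 7/19 = 0.368421.
d = −ln(1 − 0.368421) = −ln(0.631579) = 0.4595.

0.4595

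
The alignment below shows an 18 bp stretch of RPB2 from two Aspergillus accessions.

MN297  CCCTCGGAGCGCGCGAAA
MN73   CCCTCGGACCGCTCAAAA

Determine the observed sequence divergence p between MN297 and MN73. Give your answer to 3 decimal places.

The sequences differ at positions 9 (G/C), 13 (G/T), 15 (G/A).
There are 3 differences over 18 sites, so p = 3/18 = 0.167.

0.167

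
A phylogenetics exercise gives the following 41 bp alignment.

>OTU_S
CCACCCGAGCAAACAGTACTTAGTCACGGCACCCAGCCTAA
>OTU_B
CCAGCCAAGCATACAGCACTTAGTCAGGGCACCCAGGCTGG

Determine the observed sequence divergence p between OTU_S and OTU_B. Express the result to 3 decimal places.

Mismatches occur at site 4 (C/G), site 7 (G/A), site 12 (A/T), site 17 (T/C), site 27 (C/G), site 37 (C/G), site 40 (A/G), site 41 (A/G).
There are 8 differences over 41 sites, so p = 8/41 = 0.195.

0.195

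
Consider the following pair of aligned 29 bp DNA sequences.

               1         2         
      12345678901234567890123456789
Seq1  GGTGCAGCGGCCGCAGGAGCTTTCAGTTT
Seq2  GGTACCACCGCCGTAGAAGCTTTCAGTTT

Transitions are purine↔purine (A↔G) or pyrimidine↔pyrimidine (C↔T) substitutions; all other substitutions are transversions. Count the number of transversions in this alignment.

Mismatches occur at site 4 (G↔A, transition), site 6 (A↔C, transversion), site 7 (G↔A, transition), site 9 (G↔C, transversion), site 14 (C↔T, transition), site 17 (G↔A, transition).
Of the 6 differences, 4 transitions and 2 transversions, so the answer is 2.

2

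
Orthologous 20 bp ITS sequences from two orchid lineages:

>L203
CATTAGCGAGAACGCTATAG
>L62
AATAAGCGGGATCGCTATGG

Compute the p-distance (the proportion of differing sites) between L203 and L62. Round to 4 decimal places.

The sequences differ at positions 1 (C/A), 4 (T/A), 9 (A/G), 12 (A/T), 19 (A/G).
There are 5 differences over 20 sites, so p = 5/20 = 0.2500.

0.2500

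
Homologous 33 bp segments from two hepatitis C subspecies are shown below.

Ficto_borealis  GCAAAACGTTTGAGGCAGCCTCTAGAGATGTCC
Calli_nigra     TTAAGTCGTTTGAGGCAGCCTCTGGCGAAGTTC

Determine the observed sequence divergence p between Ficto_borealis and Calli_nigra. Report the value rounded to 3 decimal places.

0.242

The sequences differ at positions 1 (G/T), 2 (C/T), 5 (A/G), 6 (A/T), 24 (A/G), 26 (A/C), 29 (T/A), 32 (C/T).
There are 8 differences over 33 sites, so p = 8/33 = 0.242.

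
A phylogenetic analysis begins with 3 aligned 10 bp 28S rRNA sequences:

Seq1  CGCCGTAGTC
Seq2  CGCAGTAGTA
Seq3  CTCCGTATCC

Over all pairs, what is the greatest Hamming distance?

5

Pairwise Hamming distances:
  Seq1 vs Seq2: 2
  Seq1 vs Seq3: 3
  Seq2 vs Seq3: 5
The largest is 5, between Seq2 and Seq3.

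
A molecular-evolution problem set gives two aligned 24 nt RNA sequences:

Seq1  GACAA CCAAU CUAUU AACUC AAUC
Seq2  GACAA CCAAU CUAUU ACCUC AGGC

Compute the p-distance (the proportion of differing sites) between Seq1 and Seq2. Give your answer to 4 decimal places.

Differing sites — 17:A/C; 22:A/G; 23:U/G.
There are 3 differences over 24 sites, so p = 3/24 = 0.1250.

0.1250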